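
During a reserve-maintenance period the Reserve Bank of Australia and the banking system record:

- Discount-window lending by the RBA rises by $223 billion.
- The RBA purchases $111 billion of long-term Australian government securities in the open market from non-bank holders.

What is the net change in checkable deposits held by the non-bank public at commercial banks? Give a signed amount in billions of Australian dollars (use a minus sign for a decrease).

+$111 billion

Discount-window loan $223 billion: the counterparty is a bank, so public deposits are unchanged → 0.
Asset purchase (from non-banks) $111 billion: non-bank counterparties' bank balances rise → +$111B.
Net: 0 + 111 = +$111 billion.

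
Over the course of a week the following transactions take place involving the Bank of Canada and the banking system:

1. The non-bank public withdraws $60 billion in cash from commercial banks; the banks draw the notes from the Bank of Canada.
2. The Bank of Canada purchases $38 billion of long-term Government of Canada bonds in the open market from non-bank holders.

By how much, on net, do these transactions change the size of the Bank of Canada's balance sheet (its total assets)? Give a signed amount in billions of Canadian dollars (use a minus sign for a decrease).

Currency withdrawal $60 billion: only the composition of liabilities changes → 0.
Asset purchase (from non-banks) $38 billion: a Bank of Canada asset is acquired → +$38B.
Net: 0 + 38 = +$38 billion.

+$38 billion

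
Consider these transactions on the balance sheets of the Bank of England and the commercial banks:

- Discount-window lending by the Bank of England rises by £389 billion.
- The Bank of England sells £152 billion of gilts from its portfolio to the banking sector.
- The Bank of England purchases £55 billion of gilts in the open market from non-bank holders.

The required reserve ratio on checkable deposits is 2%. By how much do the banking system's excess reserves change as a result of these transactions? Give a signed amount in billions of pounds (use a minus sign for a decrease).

Discount-window loan £389 billion: reserves +£389B, deposits 0.
OMO sale (to banks) £152 billion: reserves −£152B, deposits 0.
Asset purchase (from non-banks) £55 billion: reserves +£55B, deposits +£55B.
Totals: Δreserves = +£292B, Δdeposits = +£55B.
Δrequired reserves = 2% × +£55B = +£1.1B.
Δexcess reserves = Δreserves − Δrequired = +£292B − (+£1.1B) = +£290.9 billion.

+£290.9 billion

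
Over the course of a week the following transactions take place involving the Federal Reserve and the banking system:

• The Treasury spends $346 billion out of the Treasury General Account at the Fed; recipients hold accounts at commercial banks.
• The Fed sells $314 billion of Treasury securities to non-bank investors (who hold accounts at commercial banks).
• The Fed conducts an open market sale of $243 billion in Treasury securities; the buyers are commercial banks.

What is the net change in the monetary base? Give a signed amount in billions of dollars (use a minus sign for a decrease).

Fed balance sheet:
  Assets:      Securities −$557B
  Liabilities: Bank reserves −$211B, Government deposits −$346B
Commercial banking system:
  Assets:      Reserves at CB −$211B, Securities +$243B
  Liabilities: Checkable deposits +$32B
Monetary base = currency + reserves: 0 + (−$211B) = -$211 billion.

-$211 billion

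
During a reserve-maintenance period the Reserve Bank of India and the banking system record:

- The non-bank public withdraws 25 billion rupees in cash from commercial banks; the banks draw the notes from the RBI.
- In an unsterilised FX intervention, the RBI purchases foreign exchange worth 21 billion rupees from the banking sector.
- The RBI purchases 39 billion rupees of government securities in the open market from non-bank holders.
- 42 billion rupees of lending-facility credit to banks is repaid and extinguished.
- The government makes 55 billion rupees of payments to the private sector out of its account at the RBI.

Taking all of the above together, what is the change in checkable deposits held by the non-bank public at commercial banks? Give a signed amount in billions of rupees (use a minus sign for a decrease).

Currency withdrawal 25 billion rupees: non-bank counterparties' bank balances fall → −25B.
FX purchase 21 billion rupees: the counterparty is a bank, so public deposits are unchanged → 0.
Asset purchase (from non-banks) 39 billion rupees: non-bank counterparties' bank balances rise → +39B.
Discount-window repayment 42 billion rupees: the counterparty is a bank, so public deposits are unchanged → 0.
Government spending 55 billion rupees: non-bank counterparties' bank balances rise → +55B.
Net: −25 + 0 + 39 + 0 + 55 = +69 billion.

+69 billion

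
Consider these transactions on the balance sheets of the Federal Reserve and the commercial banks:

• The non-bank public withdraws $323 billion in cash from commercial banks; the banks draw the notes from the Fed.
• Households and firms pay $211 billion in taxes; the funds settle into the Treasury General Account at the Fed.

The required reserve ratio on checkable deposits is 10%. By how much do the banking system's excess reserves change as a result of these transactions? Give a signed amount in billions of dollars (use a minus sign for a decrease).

Currency withdrawal $323 billion: reserves −$323B, deposits −$323B.
Government account inflow $211 billion: reserves −$211B, deposits −$211B.
Totals: Δreserves = −$534B, Δdeposits = −$534B.
Δrequired reserves = 10% × −$534B = −$53.4B.
Δexcess reserves = Δreserves − Δrequired = −$534B − (−$53.4B) = -$480.6 billion.

-$480.6 billion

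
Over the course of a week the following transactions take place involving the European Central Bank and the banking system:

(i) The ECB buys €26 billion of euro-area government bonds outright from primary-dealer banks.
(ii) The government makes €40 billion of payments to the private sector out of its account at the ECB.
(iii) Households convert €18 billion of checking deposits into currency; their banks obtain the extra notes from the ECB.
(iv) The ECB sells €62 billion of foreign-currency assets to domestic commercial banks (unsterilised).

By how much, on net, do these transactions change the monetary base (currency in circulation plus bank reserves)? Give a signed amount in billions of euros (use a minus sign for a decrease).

+€4 billion

OMO purchase (from banks) €26 billion: ECB balance sheet expands → +€26B.
Government spending €40 billion: a non-base liability converts back to reserves → +€40B.
Currency withdrawal €18 billion: just a shift between currency and reserves — both are base money → 0.
FX sale €62 billion: ECB balance sheet contracts → −€62B.
Net: 26 + 40 + 0 − 62 = +€4 billion.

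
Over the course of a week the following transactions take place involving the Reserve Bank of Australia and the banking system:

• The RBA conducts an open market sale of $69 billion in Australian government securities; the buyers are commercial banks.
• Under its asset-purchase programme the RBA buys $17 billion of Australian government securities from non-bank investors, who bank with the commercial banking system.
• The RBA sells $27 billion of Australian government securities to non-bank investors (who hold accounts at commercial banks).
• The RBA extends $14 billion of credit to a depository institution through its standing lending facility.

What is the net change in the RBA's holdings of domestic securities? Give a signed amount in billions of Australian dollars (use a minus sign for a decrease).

RBA balance sheet:
  Assets:      Securities −$79B, Loans to banks +$14B
  Liabilities: Bank reserves −$65B
Commercial banking system:
  Assets:      Reserves at CB −$65B, Securities +$69B
  Liabilities: Checkable deposits −$10B, Borrowings from CB +$14B
So the change in the RBA's holdings of domestic securities is -$79 billion.

-$79 billion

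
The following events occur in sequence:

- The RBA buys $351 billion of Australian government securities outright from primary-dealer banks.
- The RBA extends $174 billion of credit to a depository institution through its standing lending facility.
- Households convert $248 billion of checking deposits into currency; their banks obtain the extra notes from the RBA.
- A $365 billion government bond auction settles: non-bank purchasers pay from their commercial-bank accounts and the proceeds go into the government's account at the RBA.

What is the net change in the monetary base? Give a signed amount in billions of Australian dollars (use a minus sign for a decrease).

+$160 billion

RBA balance sheet:
  Assets:      Securities +$351B, Loans to banks +$174B
  Liabilities: Bank reserves −$88B, Currency in circulation +$248B, Government deposits +$365B
Commercial banking system:
  Assets:      Reserves at CB −$88B, Securities −$351B
  Liabilities: Checkable deposits −$613B, Borrowings from CB +$174B
Monetary base = currency + reserves: +$248B + (−$88B) = +$160 billion.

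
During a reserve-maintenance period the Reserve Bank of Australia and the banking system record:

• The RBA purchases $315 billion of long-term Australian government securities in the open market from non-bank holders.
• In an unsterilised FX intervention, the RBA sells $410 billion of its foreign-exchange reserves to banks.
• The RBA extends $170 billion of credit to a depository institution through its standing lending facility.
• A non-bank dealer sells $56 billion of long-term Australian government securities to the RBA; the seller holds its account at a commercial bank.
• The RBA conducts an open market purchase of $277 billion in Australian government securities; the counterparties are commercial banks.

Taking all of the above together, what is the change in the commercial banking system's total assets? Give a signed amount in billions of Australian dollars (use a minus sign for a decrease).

Asset purchase (from non-banks) $315 billion: bank balance sheets expand → +$315B.
FX sale $410 billion: just an asset swap on bank balance sheets → 0.
Discount-window loan $170 billion: bank balance sheets expand → +$170B.
Asset purchase (from non-banks) $56 billion: bank balance sheets expand → +$56B.
OMO purchase (from banks) $277 billion: just an asset swap on bank balance sheets → 0.
Net: 315 + 0 + 170 + 56 + 0 = +$541 billion.

+$541 billion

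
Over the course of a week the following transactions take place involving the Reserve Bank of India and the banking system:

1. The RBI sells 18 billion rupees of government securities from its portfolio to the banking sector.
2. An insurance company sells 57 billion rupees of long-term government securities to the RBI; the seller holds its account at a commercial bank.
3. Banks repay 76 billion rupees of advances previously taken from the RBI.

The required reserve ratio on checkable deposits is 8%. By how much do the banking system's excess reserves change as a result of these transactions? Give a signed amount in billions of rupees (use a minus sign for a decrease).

-41.56 billion

OMO sale (to banks) 18 billion rupees: reserves −18B, deposits 0.
Asset purchase (from non-banks) 57 billion rupees: reserves +57B, deposits +57B.
Discount-window repayment 76 billion rupees: reserves −76B, deposits 0.
Totals: Δreserves = −37B, Δdeposits = +57B.
Δrequired reserves = 8% × +57B = +4.56B.
Δexcess reserves = Δreserves − Δrequired = −37B − (+4.56B) = -41.56 billion.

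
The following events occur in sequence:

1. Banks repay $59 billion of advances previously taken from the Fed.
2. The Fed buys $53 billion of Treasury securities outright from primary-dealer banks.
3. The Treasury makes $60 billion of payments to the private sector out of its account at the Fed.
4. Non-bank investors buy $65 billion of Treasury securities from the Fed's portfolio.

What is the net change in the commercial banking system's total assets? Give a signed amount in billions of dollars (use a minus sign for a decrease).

-$64 billion

Fed balance sheet:
  Assets:      Securities −$12B, Loans to banks −$59B
  Liabilities: Bank reserves −$11B, Government deposits −$60B
Commercial banking system:
  Assets:      Reserves at CB −$11B, Securities −$53B
  Liabilities: Checkable deposits −$5B, Borrowings from CB −$59B
Change in total bank assets = -$64 billion.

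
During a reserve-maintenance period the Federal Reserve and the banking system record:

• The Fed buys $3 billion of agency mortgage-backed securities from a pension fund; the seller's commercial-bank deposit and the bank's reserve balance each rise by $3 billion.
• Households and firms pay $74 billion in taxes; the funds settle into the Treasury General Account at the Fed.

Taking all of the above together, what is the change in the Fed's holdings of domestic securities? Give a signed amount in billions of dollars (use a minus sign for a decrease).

Asset purchase (from non-banks) $3 billion: securities added to the Fed's portfolio → +$3B.
Government account inflow $74 billion: the Fed's securities portfolio is untouched → 0.
Net: 3 + 0 = +$3 billion.

+$3 billion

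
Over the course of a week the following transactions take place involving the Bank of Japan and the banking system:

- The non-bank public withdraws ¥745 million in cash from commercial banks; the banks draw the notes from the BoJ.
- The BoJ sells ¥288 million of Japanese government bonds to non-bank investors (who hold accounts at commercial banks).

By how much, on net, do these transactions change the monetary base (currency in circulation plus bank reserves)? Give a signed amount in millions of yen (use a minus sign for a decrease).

Currency withdrawal ¥745 million: just a shift between currency and reserves — both are base money → 0.
Asset sale (to non-banks) ¥288 million: BoJ balance sheet contracts → −¥288M.
Net: 0 − 288 = -¥288 million.

-¥288 million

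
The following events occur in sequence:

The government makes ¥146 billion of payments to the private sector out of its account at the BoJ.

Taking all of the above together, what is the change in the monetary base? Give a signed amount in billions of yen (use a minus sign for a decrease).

+¥146 billion

BoJ balance sheet:
  Assets:      no change
  Liabilities: Bank reserves +¥146B, Government deposits −¥146B
Commercial banking system:
  Assets:      Reserves at CB +¥146B
  Liabilities: Checkable deposits +¥146B
Monetary base = currency + reserves: 0 + (+¥146B) = +¥146 billion.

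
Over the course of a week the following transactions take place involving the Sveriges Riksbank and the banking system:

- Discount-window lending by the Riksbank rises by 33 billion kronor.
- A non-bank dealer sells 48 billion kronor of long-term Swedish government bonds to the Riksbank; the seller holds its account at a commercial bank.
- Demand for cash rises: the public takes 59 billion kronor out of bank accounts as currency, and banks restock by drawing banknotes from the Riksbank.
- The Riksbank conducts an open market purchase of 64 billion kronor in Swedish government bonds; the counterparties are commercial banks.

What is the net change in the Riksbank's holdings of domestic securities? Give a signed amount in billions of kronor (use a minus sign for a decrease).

+112 billion

Riksbank balance sheet:
  Assets:      Securities +112B, Loans to banks +33B
  Liabilities: Bank reserves +86B, Currency in circulation +59B
So the change in the Riksbank's holdings of domestic securities is +112 billion.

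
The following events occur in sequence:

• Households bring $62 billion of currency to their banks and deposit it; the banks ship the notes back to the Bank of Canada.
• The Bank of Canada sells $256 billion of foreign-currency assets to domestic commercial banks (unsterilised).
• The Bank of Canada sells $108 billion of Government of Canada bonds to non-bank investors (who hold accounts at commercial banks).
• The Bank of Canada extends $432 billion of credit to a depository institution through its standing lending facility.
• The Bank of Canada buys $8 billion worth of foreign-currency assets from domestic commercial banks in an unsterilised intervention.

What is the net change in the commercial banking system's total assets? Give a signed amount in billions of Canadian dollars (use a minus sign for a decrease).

+$386 billion

Currency deposit $62 billion: bank balance sheets expand → +$62B.
FX sale $256 billion: just an asset swap on bank balance sheets → 0.
Asset sale (to non-banks) $108 billion: bank balance sheets shrink → −$108B.
Discount-window loan $432 billion: bank balance sheets expand → +$432B.
FX purchase $8 billion: just an asset swap on bank balance sheets → 0.
Net: 62 + 0 − 108 + 432 + 0 = +$386 billion.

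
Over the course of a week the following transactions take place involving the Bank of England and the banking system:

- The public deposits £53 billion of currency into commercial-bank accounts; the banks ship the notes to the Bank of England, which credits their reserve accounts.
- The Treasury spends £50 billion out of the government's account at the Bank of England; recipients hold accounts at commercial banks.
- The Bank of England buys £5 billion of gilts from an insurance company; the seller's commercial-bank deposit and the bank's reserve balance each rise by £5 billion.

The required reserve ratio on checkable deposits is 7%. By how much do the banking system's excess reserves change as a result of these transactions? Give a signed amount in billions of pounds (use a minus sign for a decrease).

Currency deposit £53 billion: reserves +£53B, deposits +£53B.
Government spending £50 billion: reserves +£50B, deposits +£50B.
Asset purchase (from non-banks) £5 billion: reserves +£5B, deposits +£5B.
Totals: Δreserves = +£108B, Δdeposits = +£108B.
Δrequired reserves = 7% × +£108B = +£7.56B.
Δexcess reserves = Δreserves − Δrequired = +£108B − (+£7.56B) = +£100.44 billion.

+£100.44 billion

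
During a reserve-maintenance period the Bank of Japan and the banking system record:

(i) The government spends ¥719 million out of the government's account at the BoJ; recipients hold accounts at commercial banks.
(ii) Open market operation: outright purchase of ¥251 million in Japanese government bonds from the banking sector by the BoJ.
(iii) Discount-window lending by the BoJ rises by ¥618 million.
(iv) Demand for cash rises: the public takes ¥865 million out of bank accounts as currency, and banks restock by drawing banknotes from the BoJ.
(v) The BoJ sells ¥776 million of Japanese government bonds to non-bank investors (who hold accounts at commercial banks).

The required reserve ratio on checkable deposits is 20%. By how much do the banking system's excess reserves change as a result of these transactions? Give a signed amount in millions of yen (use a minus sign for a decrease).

Government spending ¥719 million: reserves +¥719M, deposits +¥719M.
OMO purchase (from banks) ¥251 million: reserves +¥251M, deposits 0.
Discount-window loan ¥618 million: reserves +¥618M, deposits 0.
Currency withdrawal ¥865 million: reserves −¥865M, deposits −¥865M.
Asset sale (to non-banks) ¥776 million: reserves −¥776M, deposits −¥776M.
Totals: Δreserves = −¥53M, Δdeposits = −¥922M.
Δrequired reserves = 20% × −¥922M = −¥184.4M.
Δexcess reserves = Δreserves − Δrequired = −¥53M − (−¥184.4M) = +¥131.4 million.

+¥131.4 million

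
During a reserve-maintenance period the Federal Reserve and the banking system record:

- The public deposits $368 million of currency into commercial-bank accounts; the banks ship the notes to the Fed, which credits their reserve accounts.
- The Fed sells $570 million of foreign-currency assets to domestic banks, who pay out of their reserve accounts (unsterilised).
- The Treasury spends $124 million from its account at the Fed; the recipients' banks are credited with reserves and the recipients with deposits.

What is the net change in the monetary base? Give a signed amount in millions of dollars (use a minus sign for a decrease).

-$446 million

Currency deposit $368 million: just a shift between currency and reserves — both are base money → 0.
FX sale $570 million: Fed balance sheet contracts → −$570M.
Government spending $124 million: a non-base liability converts back to reserves → +$124M.
Net: 0 − 570 + 124 = -$446 million.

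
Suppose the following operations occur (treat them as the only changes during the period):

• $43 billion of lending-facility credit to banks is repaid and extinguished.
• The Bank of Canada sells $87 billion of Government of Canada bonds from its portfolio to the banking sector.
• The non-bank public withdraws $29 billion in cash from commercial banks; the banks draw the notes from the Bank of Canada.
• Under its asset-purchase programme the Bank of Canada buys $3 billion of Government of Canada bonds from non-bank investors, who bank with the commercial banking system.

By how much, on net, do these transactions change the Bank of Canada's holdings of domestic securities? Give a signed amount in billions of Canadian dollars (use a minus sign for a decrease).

Bank of Canada balance sheet:
  Assets:      Securities −$84B, Loans to banks −$43B
  Liabilities: Bank reserves −$156B, Currency in circulation +$29B
So the change in the Bank of Canada's holdings of domestic securities is -$84 billion.

-$84 billion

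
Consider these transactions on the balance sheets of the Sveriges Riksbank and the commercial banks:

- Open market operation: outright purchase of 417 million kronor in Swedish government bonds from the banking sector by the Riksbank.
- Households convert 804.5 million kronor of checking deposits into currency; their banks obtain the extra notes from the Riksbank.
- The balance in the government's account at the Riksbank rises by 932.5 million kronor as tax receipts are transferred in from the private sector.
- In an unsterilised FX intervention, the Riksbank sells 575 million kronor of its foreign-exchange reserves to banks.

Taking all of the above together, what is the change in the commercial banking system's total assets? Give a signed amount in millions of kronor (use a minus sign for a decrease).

-1737 million

OMO purchase (from banks) 417 million kronor: just an asset swap on bank balance sheets → 0.
Currency withdrawal 804.5 million kronor: bank balance sheets shrink → −804.5M.
Government account inflow 932.5 million kronor: bank balance sheets shrink → −932.5M.
FX sale 575 million kronor: just an asset swap on bank balance sheets → 0.
Net: 0 − 804.5 − 932.5 + 0 = -1737 million.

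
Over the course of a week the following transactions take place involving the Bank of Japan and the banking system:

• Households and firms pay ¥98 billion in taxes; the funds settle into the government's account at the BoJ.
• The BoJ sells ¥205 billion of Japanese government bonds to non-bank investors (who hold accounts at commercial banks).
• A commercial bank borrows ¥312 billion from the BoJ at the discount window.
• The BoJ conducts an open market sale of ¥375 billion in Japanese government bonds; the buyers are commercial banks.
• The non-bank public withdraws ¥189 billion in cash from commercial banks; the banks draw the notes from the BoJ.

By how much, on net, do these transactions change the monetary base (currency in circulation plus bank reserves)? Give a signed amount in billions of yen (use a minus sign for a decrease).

BoJ balance sheet:
  Assets:      Securities −¥580B, Loans to banks +¥312B
  Liabilities: Bank reserves −¥555B, Currency in circulation +¥189B, Government deposits +¥98B
Monetary base = currency + reserves: +¥189B + (−¥555B) = -¥366 billion.

-¥366 billion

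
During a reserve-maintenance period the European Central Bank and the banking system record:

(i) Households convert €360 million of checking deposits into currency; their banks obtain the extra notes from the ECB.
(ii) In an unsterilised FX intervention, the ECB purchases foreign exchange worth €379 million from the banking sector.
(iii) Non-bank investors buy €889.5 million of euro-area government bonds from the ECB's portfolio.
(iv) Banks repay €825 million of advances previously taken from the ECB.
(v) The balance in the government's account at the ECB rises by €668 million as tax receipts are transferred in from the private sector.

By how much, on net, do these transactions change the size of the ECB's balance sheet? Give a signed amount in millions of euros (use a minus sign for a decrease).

-€1335.5 million

ECB balance sheet:
  Assets:      Securities −€889.5M, Loans to banks −€825M, Foreign assets +€379M
  Liabilities: Bank reserves −€2363.5M, Currency in circulation +€360M, Government deposits +€668M
Commercial banking system:
  Assets:      Reserves at CB −€2363.5M, Foreign assets −€379M
  Liabilities: Checkable deposits −€1917.5M, Borrowings from CB −€825M
Change in total ECB assets = -€1335.5 million.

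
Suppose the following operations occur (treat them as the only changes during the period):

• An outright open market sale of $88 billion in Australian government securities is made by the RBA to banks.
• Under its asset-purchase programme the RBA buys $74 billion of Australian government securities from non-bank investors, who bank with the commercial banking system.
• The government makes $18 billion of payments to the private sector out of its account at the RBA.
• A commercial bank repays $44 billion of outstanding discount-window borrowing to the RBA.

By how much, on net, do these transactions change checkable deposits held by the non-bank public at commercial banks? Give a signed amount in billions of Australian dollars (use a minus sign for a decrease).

OMO sale (to banks) $88 billion: the counterparty is a bank, so public deposits are unchanged → 0.
Asset purchase (from non-banks) $74 billion: non-bank counterparties' bank balances rise → +$74B.
Government spending $18 billion: non-bank counterparties' bank balances rise → +$18B.
Discount-window repayment $44 billion: the counterparty is a bank, so public deposits are unchanged → 0.
Net: 0 + 74 + 18 + 0 = +$92 billion.

+$92 billion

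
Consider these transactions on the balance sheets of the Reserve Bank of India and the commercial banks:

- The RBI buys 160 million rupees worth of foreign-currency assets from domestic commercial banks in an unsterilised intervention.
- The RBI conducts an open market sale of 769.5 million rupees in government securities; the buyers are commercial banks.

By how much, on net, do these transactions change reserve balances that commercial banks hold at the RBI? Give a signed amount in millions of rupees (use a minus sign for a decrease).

-609.5 million

FX purchase 160 million rupees: the RBI pays by crediting reserve accounts → +160M.
OMO sale (to banks) 769.5 million rupees: the buying banks pay out of their reserve balances → −769.5M.
Net: 160 − 769.5 = -609.5 million.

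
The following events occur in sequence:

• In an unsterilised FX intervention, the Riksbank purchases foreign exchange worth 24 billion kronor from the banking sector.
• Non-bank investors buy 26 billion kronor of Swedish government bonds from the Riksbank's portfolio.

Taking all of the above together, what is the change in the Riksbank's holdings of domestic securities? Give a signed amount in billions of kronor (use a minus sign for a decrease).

Riksbank balance sheet:
  Assets:      Securities −26B, Foreign assets +24B
  Liabilities: Bank reserves −2B
So the change in the Riksbank's holdings of domestic securities is -26 billion.

-26 billion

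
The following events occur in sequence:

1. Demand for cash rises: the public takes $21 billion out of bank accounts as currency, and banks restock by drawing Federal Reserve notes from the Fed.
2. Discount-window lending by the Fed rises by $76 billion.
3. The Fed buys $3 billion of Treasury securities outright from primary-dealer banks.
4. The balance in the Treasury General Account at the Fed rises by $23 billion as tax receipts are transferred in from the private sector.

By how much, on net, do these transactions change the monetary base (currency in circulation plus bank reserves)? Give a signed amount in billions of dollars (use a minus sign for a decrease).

Currency withdrawal $21 billion: just a shift between currency and reserves — both are base money → 0.
Discount-window loan $76 billion: Fed balance sheet expands → +$76B.
OMO purchase (from banks) $3 billion: Fed balance sheet expands → +$3B.
Government account inflow $23 billion: reserves shift to a non-base liability → −$23B.
Net: 0 + 76 + 3 − 23 = +$56 billion.

+$56 billion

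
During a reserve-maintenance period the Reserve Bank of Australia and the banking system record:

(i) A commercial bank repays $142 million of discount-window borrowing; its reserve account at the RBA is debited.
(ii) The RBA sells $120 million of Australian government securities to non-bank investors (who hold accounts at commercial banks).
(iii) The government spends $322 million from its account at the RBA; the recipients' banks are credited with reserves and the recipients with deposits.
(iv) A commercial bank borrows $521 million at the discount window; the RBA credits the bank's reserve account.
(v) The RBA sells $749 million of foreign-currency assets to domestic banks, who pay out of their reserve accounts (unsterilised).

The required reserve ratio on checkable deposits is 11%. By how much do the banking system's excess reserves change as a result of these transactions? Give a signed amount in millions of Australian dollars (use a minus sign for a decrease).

-$190.22 million

Discount-window repayment $142 million: reserves −$142M, deposits 0.
Asset sale (to non-banks) $120 million: reserves −$120M, deposits −$120M.
Government spending $322 million: reserves +$322M, deposits +$322M.
Discount-window loan $521 million: reserves +$521M, deposits 0.
FX sale $749 million: reserves −$749M, deposits 0.
Totals: Δreserves = −$168M, Δdeposits = +$202M.
Δrequired reserves = 11% × +$202M = +$22.22M.
Δexcess reserves = Δreserves − Δrequired = −$168M − (+$22.22M) = -$190.22 million.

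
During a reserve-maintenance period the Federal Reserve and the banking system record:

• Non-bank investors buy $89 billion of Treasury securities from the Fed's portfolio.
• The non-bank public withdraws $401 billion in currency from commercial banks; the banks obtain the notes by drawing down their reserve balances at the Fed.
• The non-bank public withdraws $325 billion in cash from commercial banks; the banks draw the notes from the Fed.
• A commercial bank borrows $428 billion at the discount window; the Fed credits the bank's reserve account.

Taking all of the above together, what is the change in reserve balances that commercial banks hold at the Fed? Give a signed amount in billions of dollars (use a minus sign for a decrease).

-$387 billion

Fed balance sheet:
  Assets:      Securities −$89B, Loans to banks +$428B
  Liabilities: Bank reserves −$387B, Currency in circulation +$726B
Commercial banking system:
  Assets:      Reserves at CB −$387B
  Liabilities: Checkable deposits −$815B, Borrowings from CB +$428B
So the change in reserve balances that commercial banks hold at the Fed is -$387 billion.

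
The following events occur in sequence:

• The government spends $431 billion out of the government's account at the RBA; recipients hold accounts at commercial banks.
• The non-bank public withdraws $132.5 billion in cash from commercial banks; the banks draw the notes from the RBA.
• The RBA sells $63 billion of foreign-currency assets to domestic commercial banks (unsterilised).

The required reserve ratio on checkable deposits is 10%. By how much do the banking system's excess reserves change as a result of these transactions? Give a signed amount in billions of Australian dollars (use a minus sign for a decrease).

+$205.65 billion

Government spending $431 billion: reserves +$431B, deposits +$431B.
Currency withdrawal $132.5 billion: reserves −$132.5B, deposits −$132.5B.
FX sale $63 billion: reserves −$63B, deposits 0.
Totals: Δreserves = +$235.5B, Δdeposits = +$298.5B.
Δrequired reserves = 10% × +$298.5B = +$29.85B.
Δexcess reserves = Δreserves − Δrequired = +$235.5B − (+$29.85B) = +$205.65 billion.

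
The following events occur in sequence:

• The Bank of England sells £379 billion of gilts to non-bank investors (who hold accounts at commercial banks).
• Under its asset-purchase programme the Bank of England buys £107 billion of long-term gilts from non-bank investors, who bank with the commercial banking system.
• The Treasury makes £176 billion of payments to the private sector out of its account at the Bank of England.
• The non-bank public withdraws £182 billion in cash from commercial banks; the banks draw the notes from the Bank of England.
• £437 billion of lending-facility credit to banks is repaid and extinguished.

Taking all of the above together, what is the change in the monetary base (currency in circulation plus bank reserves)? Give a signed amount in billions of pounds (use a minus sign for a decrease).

Bank of England balance sheet:
  Assets:      Securities −£272B, Loans to banks −£437B
  Liabilities: Bank reserves −£715B, Currency in circulation +£182B, Government deposits −£176B
Monetary base = currency + reserves: +£182B + (−£715B) = -£533 billion.

-£533 billion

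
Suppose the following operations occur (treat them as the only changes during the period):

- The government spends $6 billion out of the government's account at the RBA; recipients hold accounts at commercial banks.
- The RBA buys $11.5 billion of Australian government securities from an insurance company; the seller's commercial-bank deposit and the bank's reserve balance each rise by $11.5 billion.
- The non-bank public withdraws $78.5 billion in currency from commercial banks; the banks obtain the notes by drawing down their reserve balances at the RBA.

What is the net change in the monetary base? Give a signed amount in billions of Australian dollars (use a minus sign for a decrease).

+$17.5 billion

RBA balance sheet:
  Assets:      Securities +$11.5B
  Liabilities: Bank reserves −$61B, Currency in circulation +$78.5B, Government deposits −$6B
Commercial banking system:
  Assets:      Reserves at CB −$61B
  Liabilities: Checkable deposits −$61B
Monetary base = currency + reserves: +$78.5B + (−$61B) = +$17.5 billion.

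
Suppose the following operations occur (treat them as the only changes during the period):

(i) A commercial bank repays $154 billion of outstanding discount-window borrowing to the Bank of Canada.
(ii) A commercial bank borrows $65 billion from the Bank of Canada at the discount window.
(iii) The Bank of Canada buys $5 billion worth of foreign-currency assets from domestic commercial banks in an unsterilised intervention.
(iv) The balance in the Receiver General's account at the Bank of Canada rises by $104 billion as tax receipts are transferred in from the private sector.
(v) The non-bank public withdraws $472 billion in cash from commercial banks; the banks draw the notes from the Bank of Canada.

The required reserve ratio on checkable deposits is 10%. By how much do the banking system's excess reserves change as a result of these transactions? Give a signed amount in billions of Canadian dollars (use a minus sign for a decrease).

-$602.4 billion

Discount-window repayment $154 billion: reserves −$154B, deposits 0.
Discount-window loan $65 billion: reserves +$65B, deposits 0.
FX purchase $5 billion: reserves +$5B, deposits 0.
Government account inflow $104 billion: reserves −$104B, deposits −$104B.
Currency withdrawal $472 billion: reserves −$472B, deposits −$472B.
Totals: Δreserves = −$660B, Δdeposits = −$576B.
Δrequired reserves = 10% × −$576B = −$57.6B.
Δexcess reserves = Δreserves − Δrequired = −$660B − (−$57.6B) = -$602.4 billion.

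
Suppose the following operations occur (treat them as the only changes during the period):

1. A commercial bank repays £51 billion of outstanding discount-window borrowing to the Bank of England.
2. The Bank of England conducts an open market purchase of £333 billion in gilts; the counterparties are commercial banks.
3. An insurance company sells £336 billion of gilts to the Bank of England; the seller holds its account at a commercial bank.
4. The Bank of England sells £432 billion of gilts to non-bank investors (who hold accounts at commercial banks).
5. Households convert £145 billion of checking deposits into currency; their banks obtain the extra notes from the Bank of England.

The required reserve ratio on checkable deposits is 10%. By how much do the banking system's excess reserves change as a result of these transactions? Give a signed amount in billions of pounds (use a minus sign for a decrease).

Discount-window repayment £51 billion: reserves −£51B, deposits 0.
OMO purchase (from banks) £333 billion: reserves +£333B, deposits 0.
Asset purchase (from non-banks) £336 billion: reserves +£336B, deposits +£336B.
Asset sale (to non-banks) £432 billion: reserves −£432B, deposits −£432B.
Currency withdrawal £145 billion: reserves −£145B, deposits −£145B.
Totals: Δreserves = +£41B, Δdeposits = −£241B.
Δrequired reserves = 10% × −£241B = −£24.1B.
Δexcess reserves = Δreserves − Δrequired = +£41B − (−£24.1B) = +£65.1 billion.

+£65.1 billion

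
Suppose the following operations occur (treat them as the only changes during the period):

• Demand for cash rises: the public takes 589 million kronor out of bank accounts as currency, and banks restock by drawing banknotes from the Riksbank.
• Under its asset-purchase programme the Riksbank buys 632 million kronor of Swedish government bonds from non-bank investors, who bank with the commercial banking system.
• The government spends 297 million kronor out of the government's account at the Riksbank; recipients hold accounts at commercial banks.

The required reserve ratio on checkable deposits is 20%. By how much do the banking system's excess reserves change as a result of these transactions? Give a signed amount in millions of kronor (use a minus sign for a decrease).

+272 million

Currency withdrawal 589 million kronor: reserves −589M, deposits −589M.
Asset purchase (from non-banks) 632 million kronor: reserves +632M, deposits +632M.
Government spending 297 million kronor: reserves +297M, deposits +297M.
Totals: Δreserves = +340M, Δdeposits = +340M.
Δrequired reserves = 20% × +340M = +68M.
Δexcess reserves = Δreserves − Δrequired = +340M − (+68M) = +272 million.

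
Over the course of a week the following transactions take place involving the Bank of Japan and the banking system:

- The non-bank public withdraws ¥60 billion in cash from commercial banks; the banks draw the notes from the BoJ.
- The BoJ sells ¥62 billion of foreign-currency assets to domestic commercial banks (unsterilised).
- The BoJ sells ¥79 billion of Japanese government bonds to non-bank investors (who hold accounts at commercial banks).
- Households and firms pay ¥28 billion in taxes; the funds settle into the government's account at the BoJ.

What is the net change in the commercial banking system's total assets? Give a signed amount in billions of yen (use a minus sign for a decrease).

-¥167 billion

Currency withdrawal ¥60 billion: bank balance sheets shrink → −¥60B.
FX sale ¥62 billion: just an asset swap on bank balance sheets → 0.
Asset sale (to non-banks) ¥79 billion: bank balance sheets shrink → −¥79B.
Government account inflow ¥28 billion: bank balance sheets shrink → −¥28B.
Net: −60 + 0 − 79 − 28 = -¥167 billion.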